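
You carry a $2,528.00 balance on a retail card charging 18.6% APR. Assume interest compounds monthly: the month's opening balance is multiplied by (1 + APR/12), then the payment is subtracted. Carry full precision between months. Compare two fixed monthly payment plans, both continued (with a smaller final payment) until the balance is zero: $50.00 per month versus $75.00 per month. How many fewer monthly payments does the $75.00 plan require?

51 fewer payments

Monthly rate r = 18.6%/12 = 1.55% = 0.0155.
At $50.00/mo: n = ⌈−ln(1 − rB₀/P)/ln(1+r)⌉ = 100 payments (last $26.97); total interest = total paid − $2,528.00 = $2,448.97.
At $75.00/mo: 49 payments (last $3.93); total interest $1,075.93.
Payments saved = 100 − 49 = 51.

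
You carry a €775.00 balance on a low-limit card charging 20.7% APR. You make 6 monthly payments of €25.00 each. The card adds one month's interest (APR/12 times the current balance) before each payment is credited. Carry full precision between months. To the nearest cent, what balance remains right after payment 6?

Monthly rate r = 20.7%/12 = 1.725% = 0.01725.
Each month: B ← B·(1+r) − €25.00.
Month 1: interest €13.37; balance after payment €763.37.
Month 2: interest €13.17; balance after payment €751.54.
Month 3: interest €12.96; balance after payment €739.50.
Month 4: interest €12.76; balance after payment €727.26.
Month 5: interest €12.55; balance after payment €714.80.
Month 6: interest €12.33; balance after payment €702.13.

€702.13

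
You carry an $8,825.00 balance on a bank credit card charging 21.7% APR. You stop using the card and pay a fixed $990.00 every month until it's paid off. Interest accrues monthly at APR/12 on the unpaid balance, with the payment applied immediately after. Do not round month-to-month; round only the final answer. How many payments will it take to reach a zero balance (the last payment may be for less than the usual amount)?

10 payments

Monthly rate r = 21.7%/12 = 1.80833% = 0.0180833.
Recurrence: B ← B·(1+r) − $990.00.
Month 1: interest $159.59; balance after payment $7,994.59.
Month 2: interest $144.57; balance after payment $7,149.15.
Closed form: n = −ln(1 − rB₀/P)/ln(1+r) = −ln(0.8388)/ln(1.01808) ≈ 9.808, so the balance reaches zero during payment 10.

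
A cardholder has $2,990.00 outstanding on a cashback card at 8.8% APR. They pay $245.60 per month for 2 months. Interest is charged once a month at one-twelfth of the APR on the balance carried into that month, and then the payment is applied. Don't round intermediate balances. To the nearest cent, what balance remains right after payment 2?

Monthly rate r = 8.8%/12 = 0.733333% = 0.00733333.
Each month: B ← B·(1+r) − $245.60.
Month 1: interest $21.93; balance after payment $2,766.33.
Month 2: interest $20.29; balance after payment $2,541.01.

$2,541.01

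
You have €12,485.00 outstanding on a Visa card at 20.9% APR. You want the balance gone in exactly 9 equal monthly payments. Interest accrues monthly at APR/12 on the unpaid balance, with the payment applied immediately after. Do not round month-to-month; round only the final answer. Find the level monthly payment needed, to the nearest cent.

€1,510.81

Monthly rate r = 20.9%/12 = 1.74167% = 0.0174167.
Level-payment amortization: P = B₀·r / (1 − (1+r)^(−n)) = 12485.00·0.0174167 / (1 − 1.01742^(−9)).
Denominator 1 − (1+r)^(−9) = 0.143927846.
P = 217.447 / 0.143927846 ≈ 1510.81.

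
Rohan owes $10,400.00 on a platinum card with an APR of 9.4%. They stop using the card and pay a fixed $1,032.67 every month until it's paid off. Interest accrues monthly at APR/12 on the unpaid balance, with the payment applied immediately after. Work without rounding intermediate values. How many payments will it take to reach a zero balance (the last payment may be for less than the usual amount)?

11 payments

Monthly rate r = 9.4%/12 = 0.783333% = 0.00783333.
Recurrence: B ← B·(1+r) − $1,032.67.
Month 1: interest $81.47; balance after payment $9,448.80.
Month 2: interest $74.02; balance after payment $8,490.14.
Closed form: n = −ln(1 − rB₀/P)/ln(1+r) = −ln(0.92111)/ln(1.00783) ≈ 10.531, so the balance reaches zero during payment 11.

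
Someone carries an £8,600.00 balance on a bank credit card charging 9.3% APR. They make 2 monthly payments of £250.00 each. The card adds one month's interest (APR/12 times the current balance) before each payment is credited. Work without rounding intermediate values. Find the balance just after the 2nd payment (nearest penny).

Monthly rate r = 9.3%/12 = 0.775% = 0.00775.
Each month: B ← B·(1+r) − £250.00.
Month 1: interest £66.65; balance after payment £8,416.65.
Month 2: interest £65.23; balance after payment £8,231.88.

£8,231.88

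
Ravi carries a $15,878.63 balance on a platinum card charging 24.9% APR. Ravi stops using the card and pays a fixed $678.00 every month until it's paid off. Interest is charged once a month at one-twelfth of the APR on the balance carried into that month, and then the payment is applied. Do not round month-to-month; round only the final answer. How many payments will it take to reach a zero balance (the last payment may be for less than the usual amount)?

33 months

Monthly rate r = 24.9%/12 = 2.075% = 0.02075.
Recurrence: B ← B·(1+r) − $678.00.
Month 1: interest $329.48; balance after payment $15,530.11.
Month 2: interest $322.25; balance after payment $15,174.36.
Closed form: n = −ln(1 − rB₀/P)/ln(1+r) = −ln(0.51404)/ln(1.02075) ≈ 32.402, so the balance reaches zero during payment 33.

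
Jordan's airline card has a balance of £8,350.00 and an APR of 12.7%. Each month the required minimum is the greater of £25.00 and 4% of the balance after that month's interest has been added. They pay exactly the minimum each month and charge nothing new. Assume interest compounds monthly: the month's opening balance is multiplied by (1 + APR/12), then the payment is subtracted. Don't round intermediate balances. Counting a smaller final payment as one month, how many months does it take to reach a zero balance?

115 months

Monthly rate r = 12.7%/12 = 1.05833% = 0.0105833.
While 4% of the post-interest balance exceeds £25.00, each month B ← (B·(1+r))·(1 − 0.04), i.e. B shrinks by the factor (1+r)·0.96 = 0.97016.
This holds for months 1–86. Entering month 87 the balance is £616.90; 4% of the post-interest balance is now below £25.00, so the flat £25.00 minimum applies from here.
From month 87 a fixed £25.00 at rate r clears £616.90 in 29 more payments. Total: 86 + 29 = 115 months.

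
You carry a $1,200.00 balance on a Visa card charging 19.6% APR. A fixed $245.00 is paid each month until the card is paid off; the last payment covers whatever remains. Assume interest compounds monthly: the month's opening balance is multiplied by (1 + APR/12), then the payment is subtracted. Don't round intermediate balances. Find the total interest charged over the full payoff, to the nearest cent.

$61.16

Monthly rate r = 19.6%/12 = 1.63333% = 0.0163333.
Payoff takes n = ⌈−ln(1 − rB₀/P)/ln(1+r)⌉ = ⌈5.147⌉ = 6 payments; the last is $36.16.
Total paid = 5·$245.00 + $36.16 = $1,261.16.
Total interest = total paid − principal = $1,261.16 − $1,200.00 = $61.16.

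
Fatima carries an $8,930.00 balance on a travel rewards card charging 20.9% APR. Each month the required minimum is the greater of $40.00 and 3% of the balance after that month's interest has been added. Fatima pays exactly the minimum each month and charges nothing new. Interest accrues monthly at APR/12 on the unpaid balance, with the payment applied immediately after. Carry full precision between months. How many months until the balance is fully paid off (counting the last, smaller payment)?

195 months

Monthly rate r = 20.9%/12 = 1.74167% = 0.0174167.
While 3% of the post-interest balance exceeds $40.00, each month B ← (B·(1+r))·(1 − 0.03), i.e. B shrinks by the factor (1+r)·0.97 = 0.98689.
This holds for months 1–146. Entering month 147 the balance is $1,301.24; 3% of the post-interest balance is now below $40.00, so the flat $40.00 minimum applies from here.
From month 147 a fixed $40.00 at rate r clears $1,301.24 in 49 more payments. Total: 146 + 49 = 195 months.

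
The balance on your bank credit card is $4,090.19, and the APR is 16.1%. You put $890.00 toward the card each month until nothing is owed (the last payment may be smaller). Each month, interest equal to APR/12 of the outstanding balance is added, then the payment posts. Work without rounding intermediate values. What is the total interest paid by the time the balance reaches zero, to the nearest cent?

Monthly rate r = 16.1%/12 = 1.34167% = 0.0134167.
Payoff takes n = ⌈−ln(1 − rB₀/P)/ln(1+r)⌉ = ⌈4.775⌉ = 5 payments; the last is $691.01.
Total paid = 4·$890.00 + $691.01 = $4,251.01.
Total interest = total paid − principal = $4,251.01 − $4,090.19 = $160.82.

$160.82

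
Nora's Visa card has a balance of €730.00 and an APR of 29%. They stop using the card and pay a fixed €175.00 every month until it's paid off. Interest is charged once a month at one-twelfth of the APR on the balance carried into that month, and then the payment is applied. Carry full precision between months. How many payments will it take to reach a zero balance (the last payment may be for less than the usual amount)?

Monthly rate r = 29%/12 = 2.41667% = 0.0241667.
Recurrence: B ← B·(1+r) − €175.00.
Month 1: interest €17.64; balance after payment €572.64.
Month 2: interest €13.84; balance after payment €411.48.
Month 3: interest €9.94; balance after payment €246.42.
Month 4: interest €5.96; balance after payment €77.38.
Month 5: interest €1.87; balance after payment €0.00.

5 payments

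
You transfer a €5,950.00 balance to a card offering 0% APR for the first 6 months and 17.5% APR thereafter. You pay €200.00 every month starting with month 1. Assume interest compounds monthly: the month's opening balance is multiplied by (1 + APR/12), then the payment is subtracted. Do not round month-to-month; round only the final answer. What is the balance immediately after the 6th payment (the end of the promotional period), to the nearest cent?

€4,750.00

Promo months 1–6 at r₀ = 0%/12 = 0; months 7+ at r₁ = 17.5%/12 = 0.0145833.
After month 6 (no interest yet): B = €5,950.00 − 6·€200.00 = €4,750.00.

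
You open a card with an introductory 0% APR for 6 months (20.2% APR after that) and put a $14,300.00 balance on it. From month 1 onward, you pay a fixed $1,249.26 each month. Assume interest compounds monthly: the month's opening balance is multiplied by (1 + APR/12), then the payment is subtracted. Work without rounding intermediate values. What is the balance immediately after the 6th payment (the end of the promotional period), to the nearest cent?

$6,804.44

Promo months 1–6 at r₀ = 0%/12 = 0; months 7+ at r₁ = 20.2%/12 = 0.0168333.
After month 6 (no interest yet): B = $14,300.00 − 6·$1,249.26 = $6,804.44.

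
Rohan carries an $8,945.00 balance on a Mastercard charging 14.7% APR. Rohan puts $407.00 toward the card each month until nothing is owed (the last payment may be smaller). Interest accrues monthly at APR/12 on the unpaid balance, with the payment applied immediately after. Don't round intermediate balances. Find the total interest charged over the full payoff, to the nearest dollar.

Monthly rate r = 14.7%/12 = 1.225% = 0.01225.
Payoff takes n = ⌈−ln(1 − rB₀/P)/ln(1+r)⌉ = ⌈25.761⌉ = 26 payments; the last is $310.19.
Total paid = 25·$407.00 + $310.19 = $10,485.19.
Total interest = total paid − principal = $10,485.19 − $8,945.00 = $1,540.19.

$1,540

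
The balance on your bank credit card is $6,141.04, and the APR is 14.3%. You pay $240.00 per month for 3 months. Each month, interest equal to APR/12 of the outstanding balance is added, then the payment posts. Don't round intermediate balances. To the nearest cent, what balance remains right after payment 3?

Monthly rate r = 14.3%/12 = 1.19167% = 0.0119167.
Each month: B ← B·(1+r) − $240.00.
Month 1: interest $73.18; balance after payment $5,974.22.
Month 2: interest $71.19; balance after payment $5,805.41.
Month 3: interest $69.18; balance after payment $5,634.59.

$5,634.59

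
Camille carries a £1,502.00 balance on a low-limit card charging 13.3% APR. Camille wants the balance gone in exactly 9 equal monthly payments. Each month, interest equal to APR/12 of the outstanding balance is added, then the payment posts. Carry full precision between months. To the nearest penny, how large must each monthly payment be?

£176.27

Monthly rate r = 13.3%/12 = 1.10833% = 0.0110833.
Level-payment amortization: P = B₀·r / (1 − (1+r)^(−n)) = 1502.00·0.0110833 / (1 − 1.01108^(−9)).
Denominator 1 − (1+r)^(−9) = 0.094439572.
P = 16.6472 / 0.094439572 ≈ 176.27.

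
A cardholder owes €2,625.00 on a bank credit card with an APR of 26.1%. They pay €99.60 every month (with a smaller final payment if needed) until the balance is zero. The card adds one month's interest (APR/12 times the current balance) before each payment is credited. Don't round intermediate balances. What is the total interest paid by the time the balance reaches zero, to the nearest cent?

Monthly rate r = 26.1%/12 = 2.175% = 0.02175.
Payoff takes n = ⌈−ln(1 − rB₀/P)/ln(1+r)⌉ = ⌈39.574⌉ = 40 payments; the last is €57.45.
Total paid = 39·€99.60 + €57.45 = €3,941.85.
Total interest = total paid − principal = €3,941.85 − €2,625.00 = €1,316.85.

€1,316.85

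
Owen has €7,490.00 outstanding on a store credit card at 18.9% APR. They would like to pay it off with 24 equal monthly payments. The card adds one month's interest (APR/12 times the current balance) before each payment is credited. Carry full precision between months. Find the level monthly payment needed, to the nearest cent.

Monthly rate r = 18.9%/12 = 1.575% = 0.01575.
Level-payment amortization: P = B₀·r / (1 − (1+r)^(−n)) = 7490.00·0.01575 / (1 − 1.01575^(−24)).
Denominator 1 − (1+r)^(−24) = 0.312747931.
P = 117.968 / 0.312747931 ≈ 377.20.

€377.20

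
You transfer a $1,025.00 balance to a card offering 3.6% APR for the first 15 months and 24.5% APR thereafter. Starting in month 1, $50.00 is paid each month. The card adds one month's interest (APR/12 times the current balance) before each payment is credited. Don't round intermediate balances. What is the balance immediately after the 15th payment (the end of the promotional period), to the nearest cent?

$306.15

Promo months 1–15 at r₀ = 3.6%/12 = 0.003; months 16+ at r₁ = 24.5%/12 = 0.0204167.
After month 15: iterate B ← B·(1+r₀) − $50.00 for 15 months → $306.15.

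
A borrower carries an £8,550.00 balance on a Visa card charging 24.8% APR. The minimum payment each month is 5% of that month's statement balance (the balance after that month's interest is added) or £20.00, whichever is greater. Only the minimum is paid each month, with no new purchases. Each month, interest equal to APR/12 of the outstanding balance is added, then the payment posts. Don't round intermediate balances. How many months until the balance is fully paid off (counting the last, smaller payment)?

Monthly rate r = 24.8%/12 = 2.06667% = 0.0206667.
While 5% of the post-interest balance exceeds £20.00, each month B ← (B·(1+r))·(1 − 0.05), i.e. B shrinks by the factor (1+r)·0.95 = 0.96963.
This holds for months 1–100. Entering month 101 the balance is £391.49; 5% of the post-interest balance is now below £20.00, so the flat £20.00 minimum applies from here.
From month 101 a fixed £20.00 at rate r clears £391.49 in 26 more payments. Total: 100 + 26 = 126 months.

126 months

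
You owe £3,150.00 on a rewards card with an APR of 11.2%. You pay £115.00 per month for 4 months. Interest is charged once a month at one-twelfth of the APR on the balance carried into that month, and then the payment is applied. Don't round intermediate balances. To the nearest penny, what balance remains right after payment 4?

Monthly rate r = 11.2%/12 = 0.933333% = 0.00933333.
Each month: B ← B·(1+r) − £115.00.
Month 1: interest £29.40; balance after payment £3,064.40.
Month 2: interest £28.60; balance after payment £2,978.00.
Month 3: interest £27.79; balance after payment £2,890.80.
Month 4: interest £26.98; balance after payment £2,802.78.

£2,802.78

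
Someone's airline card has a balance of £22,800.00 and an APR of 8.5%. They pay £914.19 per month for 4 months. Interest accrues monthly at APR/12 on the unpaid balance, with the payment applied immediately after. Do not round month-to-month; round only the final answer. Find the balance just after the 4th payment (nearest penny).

£19,757.10

Monthly rate r = 8.5%/12 = 0.708333% = 0.00708333.
Each month: B ← B·(1+r) − £914.19.
Month 1: interest £161.50; balance after payment £22,047.31.
Month 2: interest £156.17; balance after payment £21,289.29.
Month 3: interest £150.80; balance after payment £20,525.90.
Month 4: interest £145.39; balance after payment £19,757.10.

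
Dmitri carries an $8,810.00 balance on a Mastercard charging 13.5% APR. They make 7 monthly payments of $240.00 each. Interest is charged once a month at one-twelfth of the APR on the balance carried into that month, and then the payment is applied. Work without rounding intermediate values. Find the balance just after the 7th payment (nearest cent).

$7,789.87

Monthly rate r = 13.5%/12 = 1.125% = 0.01125.
Each month: B ← B·(1+r) − $240.00.
Month 1: interest $99.11; balance after payment $8,669.11.
Month 2: interest $97.53; balance after payment $8,526.64.
Month 3: interest $95.92; balance after payment $8,382.56.
Month 4: interest $94.30; balance after payment $8,236.87.
Month 5: interest $92.66; balance after payment $8,089.53.
Month 6: interest $91.01; balance after payment $7,940.54.
Month 7: interest $89.33; balance after payment $7,789.87.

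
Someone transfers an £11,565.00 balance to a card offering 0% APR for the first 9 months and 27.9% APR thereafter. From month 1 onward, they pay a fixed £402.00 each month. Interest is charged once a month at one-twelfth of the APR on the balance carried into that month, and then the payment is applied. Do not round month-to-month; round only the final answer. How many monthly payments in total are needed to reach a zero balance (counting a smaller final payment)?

Promo months 1–9 at r₀ = 0%/12 = 0; months 10+ at r₁ = 27.9%/12 = 0.02325.
After month 9 (no interest yet): B = £11,565.00 − 9·£402.00 = £7,947.00.
Then at r₁ with £402.00/mo: n₂ = −ln(1 − r₁·B/P)/ln(1+r₁) ≈ 26.78 → 27 more payments.

36 months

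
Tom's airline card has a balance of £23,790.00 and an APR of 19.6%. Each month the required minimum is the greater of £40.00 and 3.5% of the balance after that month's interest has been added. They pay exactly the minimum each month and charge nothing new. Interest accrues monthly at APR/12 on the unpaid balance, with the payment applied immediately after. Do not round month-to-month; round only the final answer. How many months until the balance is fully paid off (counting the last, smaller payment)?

196 months

Monthly rate r = 19.6%/12 = 1.63333% = 0.0163333.
While 3.5% of the post-interest balance exceeds £40.00, each month B ← (B·(1+r))·(1 − 0.035), i.e. B shrinks by the factor (1+r)·0.965 = 0.98076.
This holds for months 1–158. Entering month 159 the balance is £1,105.16; 3.5% of the post-interest balance is now below £40.00, so the flat £40.00 minimum applies from here.
From month 159 a fixed £40.00 at rate r clears £1,105.16 in 38 more payments. Total: 158 + 38 = 196 months.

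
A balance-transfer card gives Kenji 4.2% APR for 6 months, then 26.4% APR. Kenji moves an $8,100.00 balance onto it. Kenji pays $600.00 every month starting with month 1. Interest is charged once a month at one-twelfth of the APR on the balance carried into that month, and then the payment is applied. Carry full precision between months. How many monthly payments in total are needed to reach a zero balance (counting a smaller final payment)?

15 months

Promo months 1–6 at r₀ = 4.2%/12 = 0.0035; months 7+ at r₁ = 26.4%/12 = 0.022.
After month 6: iterate B ← B·(1+r₀) − $600.00 for 6 months → $4,639.95.
Then at r₁ with $600.00/mo: n₂ = −ln(1 − r₁·B/P)/ln(1+r₁) ≈ 8.57 → 9 more payments.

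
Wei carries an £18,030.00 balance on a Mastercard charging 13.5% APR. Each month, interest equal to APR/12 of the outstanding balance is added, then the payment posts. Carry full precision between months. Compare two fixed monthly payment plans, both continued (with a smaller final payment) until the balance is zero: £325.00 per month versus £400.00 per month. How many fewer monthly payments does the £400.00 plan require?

Monthly rate r = 13.5%/12 = 1.125% = 0.01125.
At £325.00/mo: n = ⌈−ln(1 − rB₀/P)/ln(1+r)⌉ = 88 payments (last £151.16); total interest = total paid − £18,030.00 = £10,396.16.
At £400.00/mo: 64 payments (last £94.92); total interest £7,264.92.
Payments saved = 88 − 64 = 24.

24 fewer payments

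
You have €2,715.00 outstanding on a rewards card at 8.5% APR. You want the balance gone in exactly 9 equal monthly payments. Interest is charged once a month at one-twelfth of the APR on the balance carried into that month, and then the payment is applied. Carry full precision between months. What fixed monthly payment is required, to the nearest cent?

€312.45

Monthly rate r = 8.5%/12 = 0.708333% = 0.00708333.
Level-payment amortization: P = B₀·r / (1 − (1+r)^(−n)) = 2715.00·0.00708333 / (1 − 1.00708^(−9)).
Denominator 1 − (1+r)^(−9) = 0.0615496044.
P = 19.2312 / 0.0615496044 ≈ 312.45.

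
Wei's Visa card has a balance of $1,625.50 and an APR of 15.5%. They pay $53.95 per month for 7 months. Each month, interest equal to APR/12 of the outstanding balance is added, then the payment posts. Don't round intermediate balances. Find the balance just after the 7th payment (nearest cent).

$1,385.69

Monthly rate r = 15.5%/12 = 1.29167% = 0.0129167.
Each month: B ← B·(1+r) − $53.95.
Month 1: interest $21.00; balance after payment $1,592.55.
Month 2: interest $20.57; balance after payment $1,559.17.
Month 3: interest $20.14; balance after payment $1,525.36.
Month 4: interest $19.70; balance after payment $1,491.11.
Month 5: interest $19.26; balance after payment $1,456.42.
Month 6: interest $18.81; balance after payment $1,421.28.
Month 7: interest $18.36; balance after payment $1,385.69.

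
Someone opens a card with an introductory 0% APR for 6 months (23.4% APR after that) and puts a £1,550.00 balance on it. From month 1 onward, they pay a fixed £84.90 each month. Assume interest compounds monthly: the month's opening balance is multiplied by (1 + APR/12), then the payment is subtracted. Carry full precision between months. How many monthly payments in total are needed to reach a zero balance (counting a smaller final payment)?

Promo months 1–6 at r₀ = 0%/12 = 0; months 7+ at r₁ = 23.4%/12 = 0.0195.
After month 6 (no interest yet): B = £1,550.00 − 6·£84.90 = £1,040.60.
Then at r₁ with £84.90/mo: n₂ = −ln(1 − r₁·B/P)/ln(1+r₁) ≈ 14.14 → 15 more payments.

21 months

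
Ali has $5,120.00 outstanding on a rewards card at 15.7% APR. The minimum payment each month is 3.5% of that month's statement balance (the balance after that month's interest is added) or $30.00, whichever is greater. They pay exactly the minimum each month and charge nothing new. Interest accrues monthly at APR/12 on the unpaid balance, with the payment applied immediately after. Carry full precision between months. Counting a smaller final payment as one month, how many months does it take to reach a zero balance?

Monthly rate r = 15.7%/12 = 1.30833% = 0.0130833.
While 3.5% of the post-interest balance exceeds $30.00, each month B ← (B·(1+r))·(1 − 0.035), i.e. B shrinks by the factor (1+r)·0.965 = 0.97763.
This holds for months 1–80. Entering month 81 the balance is $837.66; 3.5% of the post-interest balance is now below $30.00, so the flat $30.00 minimum applies from here.
From month 81 a fixed $30.00 at rate r clears $837.66 in 35 more payments. Total: 80 + 35 = 115 months.

115 months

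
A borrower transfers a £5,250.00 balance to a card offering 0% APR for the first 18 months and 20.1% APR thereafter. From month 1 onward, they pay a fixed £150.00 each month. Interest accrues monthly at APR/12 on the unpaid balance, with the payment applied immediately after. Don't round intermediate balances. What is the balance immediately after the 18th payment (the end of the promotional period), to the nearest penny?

£2,550.00

Promo months 1–18 at r₀ = 0%/12 = 0; months 19+ at r₁ = 20.1%/12 = 0.01675.
After month 18 (no interest yet): B = £5,250.00 − 18·£150.00 = £2,550.00.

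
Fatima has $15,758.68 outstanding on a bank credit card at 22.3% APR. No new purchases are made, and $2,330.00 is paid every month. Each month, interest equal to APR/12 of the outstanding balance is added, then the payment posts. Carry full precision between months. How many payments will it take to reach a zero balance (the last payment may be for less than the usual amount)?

Monthly rate r = 22.3%/12 = 1.85833% = 0.0185833.
Recurrence: B ← B·(1+r) − $2,330.00.
Month 1: interest $292.85; balance after payment $13,721.53.
Month 2: interest $254.99; balance after payment $11,646.52.
Closed form: n = −ln(1 − rB₀/P)/ln(1+r) = −ln(0.87431)/ln(1.01858) ≈ 7.295, so the balance reaches zero during payment 8.

8 payments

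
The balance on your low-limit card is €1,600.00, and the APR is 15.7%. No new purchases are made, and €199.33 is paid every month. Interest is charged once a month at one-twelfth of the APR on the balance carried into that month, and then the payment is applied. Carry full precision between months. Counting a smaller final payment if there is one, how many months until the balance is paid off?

9 payments

Monthly rate r = 15.7%/12 = 1.30833% = 0.0130833.
Recurrence: B ← B·(1+r) − €199.33.
Month 1: interest €20.93; balance after payment €1,421.60.
Month 2: interest €18.60; balance after payment €1,240.87.
Closed form: n = −ln(1 − rB₀/P)/ln(1+r) = −ln(0.89498)/ln(1.01308) ≈ 8.536, so the balance reaches zero during payment 9.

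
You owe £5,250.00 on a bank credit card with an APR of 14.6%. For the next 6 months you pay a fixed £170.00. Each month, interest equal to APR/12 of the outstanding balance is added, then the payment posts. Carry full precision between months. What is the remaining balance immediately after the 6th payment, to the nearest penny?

£4,593.57

Monthly rate r = 14.6%/12 = 1.21667% = 0.0121667.
Each month: B ← B·(1+r) − £170.00.
Month 1: interest £63.87; balance after payment £5,143.88.
Month 2: interest £62.58; balance after payment £5,036.46.
Month 3: interest £61.28; balance after payment £4,927.74.
Month 4: interest £59.95; balance after payment £4,817.69.
Month 5: interest £58.62; balance after payment £4,706.31.
Month 6: interest £57.26; balance after payment £4,593.57.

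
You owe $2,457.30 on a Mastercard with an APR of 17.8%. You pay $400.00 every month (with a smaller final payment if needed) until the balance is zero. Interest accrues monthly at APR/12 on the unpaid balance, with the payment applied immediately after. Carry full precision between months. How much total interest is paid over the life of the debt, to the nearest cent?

Monthly rate r = 17.8%/12 = 1.48333% = 0.0148333.
Payoff takes n = ⌈−ln(1 − rB₀/P)/ln(1+r)⌉ = ⌈6.489⌉ = 7 payments; the last is $196.36.
Total paid = 6·$400.00 + $196.36 = $2,596.36.
Total interest = total paid − principal = $2,596.36 − $2,457.30 = $139.06.

$139.06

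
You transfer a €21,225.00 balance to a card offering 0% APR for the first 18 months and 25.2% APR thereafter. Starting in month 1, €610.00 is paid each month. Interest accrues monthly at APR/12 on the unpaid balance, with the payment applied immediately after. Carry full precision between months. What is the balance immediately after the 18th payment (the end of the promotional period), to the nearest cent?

€10,245.00

Promo months 1–18 at r₀ = 0%/12 = 0; months 19+ at r₁ = 25.2%/12 = 0.021.
After month 18 (no interest yet): B = €21,225.00 − 18·€610.00 = €10,245.00.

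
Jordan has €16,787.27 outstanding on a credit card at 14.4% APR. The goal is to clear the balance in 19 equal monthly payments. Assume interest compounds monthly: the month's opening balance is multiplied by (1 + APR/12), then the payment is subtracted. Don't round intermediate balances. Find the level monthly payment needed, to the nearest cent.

Monthly rate r = 14.4%/12 = 1.2% = 0.012.
Level-payment amortization: P = B₀·r / (1 − (1+r)^(−n)) = 16787.27·0.012 / (1 − 1.012^(−19)).
Denominator 1 − (1+r)^(−19) = 0.202794544.
P = 201.447 / 0.202794544 ≈ 993.36.

€993.36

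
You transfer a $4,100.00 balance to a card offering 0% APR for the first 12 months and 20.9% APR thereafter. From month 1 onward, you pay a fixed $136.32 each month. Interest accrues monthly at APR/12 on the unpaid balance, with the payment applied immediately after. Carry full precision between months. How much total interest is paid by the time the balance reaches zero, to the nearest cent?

Promo months 1–12 at r₀ = 0%/12 = 0; months 13+ at r₁ = 20.9%/12 = 0.0174167.
After month 12 (no interest yet): B = $4,100.00 − 12·$136.32 = $2,464.16.
Then at r₁ with $136.32/mo: n₂ = −ln(1 − r₁·B/P)/ln(1+r₁) ≈ 21.90 → 22 more payments.
Total paid = 33·$136.32 + $122.36 = $4,620.92; interest = $4,620.92 − $4,100.00 = $520.92.

$520.92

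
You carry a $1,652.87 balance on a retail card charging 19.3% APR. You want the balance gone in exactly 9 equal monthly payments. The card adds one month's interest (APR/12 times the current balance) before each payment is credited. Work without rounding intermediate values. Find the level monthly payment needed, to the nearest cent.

Monthly rate r = 19.3%/12 = 1.60833% = 0.0160833.
Level-payment amortization: P = B₀·r / (1 − (1+r)^(−n)) = 1652.87·0.0160833 / (1 − 1.01608^(−9)).
Denominator 1 − (1+r)^(−9) = 0.133764356.
P = 26.5837 / 0.133764356 ≈ 198.73.

$198.73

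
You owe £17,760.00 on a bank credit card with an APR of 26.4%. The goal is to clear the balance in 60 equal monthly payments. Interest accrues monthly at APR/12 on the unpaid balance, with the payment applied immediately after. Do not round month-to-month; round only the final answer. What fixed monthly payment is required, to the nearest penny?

£535.96

Monthly rate r = 26.4%/12 = 2.2% = 0.022.
Level-payment amortization: P = B₀·r / (1 − (1+r)^(−n)) = 17760.00·0.022 / (1 − 1.022^(−60)).
Denominator 1 − (1+r)^(−60) = 0.729014376.
P = 390.72 / 0.729014376 ≈ 535.96.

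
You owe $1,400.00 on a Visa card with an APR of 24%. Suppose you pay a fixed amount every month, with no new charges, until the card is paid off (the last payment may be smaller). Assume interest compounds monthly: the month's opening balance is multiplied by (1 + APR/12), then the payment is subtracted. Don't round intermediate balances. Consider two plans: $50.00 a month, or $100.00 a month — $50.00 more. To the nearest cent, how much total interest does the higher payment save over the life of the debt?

$413.90

Monthly rate r = 24%/12 = 2% = 0.02.
At $50.00/mo: n = ⌈−ln(1 − rB₀/P)/ln(1+r)⌉ = 42 payments (last $23.03); total interest = total paid − $1,400.00 = $673.03.
At $100.00/mo: 17 payments (last $59.13); total interest $259.13.
Interest saved = $673.03 − $259.13 = $413.90.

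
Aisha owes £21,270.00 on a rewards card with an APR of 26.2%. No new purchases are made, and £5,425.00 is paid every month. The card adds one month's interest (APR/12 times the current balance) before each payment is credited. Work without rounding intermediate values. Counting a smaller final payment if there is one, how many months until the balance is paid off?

Monthly rate r = 26.2%/12 = 2.18333% = 0.0218333.
Recurrence: B ← B·(1+r) − £5,425.00.
Month 1: interest £464.39; balance after payment £16,309.40.
Month 2: interest £356.09; balance after payment £11,240.48.
Month 3: interest £245.42; balance after payment £6,060.90.
Month 4: interest £132.33; balance after payment £768.23.
Month 5: interest £16.77; balance after payment £0.00.

5 payments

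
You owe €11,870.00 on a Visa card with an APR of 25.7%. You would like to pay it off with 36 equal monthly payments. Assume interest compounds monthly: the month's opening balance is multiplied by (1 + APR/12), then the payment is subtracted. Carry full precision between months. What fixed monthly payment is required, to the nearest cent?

€476.35

Monthly rate r = 25.7%/12 = 2.14167% = 0.0214167.
Level-payment amortization: P = B₀·r / (1 − (1+r)^(−n)) = 11870.00·0.0214167 / (1 − 1.02142^(−36)).
Denominator 1 − (1+r)^(−36) = 0.533669138.
P = 254.216 / 0.533669138 ≈ 476.35.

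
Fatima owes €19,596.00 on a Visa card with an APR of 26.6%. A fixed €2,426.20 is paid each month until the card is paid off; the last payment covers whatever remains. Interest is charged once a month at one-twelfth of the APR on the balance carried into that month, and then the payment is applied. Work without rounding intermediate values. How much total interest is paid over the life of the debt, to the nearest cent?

Monthly rate r = 26.6%/12 = 2.21667% = 0.0221667.
Payoff takes n = ⌈−ln(1 − rB₀/P)/ln(1+r)⌉ = ⌈8.998⌉ = 9 payments; the last is €2,421.32.
Total paid = 8·€2,426.20 + €2,421.32 = €21,830.92.
Total interest = total paid − principal = €21,830.92 − €19,596.00 = €2,234.92.

€2,234.92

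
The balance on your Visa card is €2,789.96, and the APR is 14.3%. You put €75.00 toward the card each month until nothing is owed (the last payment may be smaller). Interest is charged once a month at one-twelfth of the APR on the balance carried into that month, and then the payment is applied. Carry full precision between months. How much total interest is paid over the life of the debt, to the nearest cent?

€918.40

Monthly rate r = 14.3%/12 = 1.19167% = 0.0119167.
Payoff takes n = ⌈−ln(1 − rB₀/P)/ln(1+r)⌉ = ⌈49.443⌉ = 50 payments; the last is €33.36.
Total paid = 49·€75.00 + €33.36 = €3,708.36.
Total interest = total paid − principal = €3,708.36 − €2,789.96 = €918.40.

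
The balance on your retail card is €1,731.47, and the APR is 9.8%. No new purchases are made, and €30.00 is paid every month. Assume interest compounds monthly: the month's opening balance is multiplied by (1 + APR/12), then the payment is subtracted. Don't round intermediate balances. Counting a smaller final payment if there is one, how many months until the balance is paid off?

79 payments

Monthly rate r = 9.8%/12 = 0.816667% = 0.00816667.
Recurrence: B ← B·(1+r) − €30.00.
Month 1: interest €14.14; balance after payment €1,715.61.
Month 2: interest €14.01; balance after payment €1,699.62.
Closed form: n = −ln(1 − rB₀/P)/ln(1+r) = −ln(0.52866)/ln(1.00817) ≈ 78.370, so the balance reaches zero during payment 79.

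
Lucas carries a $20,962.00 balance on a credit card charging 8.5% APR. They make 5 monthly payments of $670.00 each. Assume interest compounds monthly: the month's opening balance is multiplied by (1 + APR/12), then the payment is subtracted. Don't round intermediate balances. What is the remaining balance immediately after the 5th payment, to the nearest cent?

Monthly rate r = 8.5%/12 = 0.708333% = 0.00708333.
Each month: B ← B·(1+r) − $670.00.
Month 1: interest $148.48; balance after payment $20,440.48.
Month 2: interest $144.79; balance after payment $19,915.27.
Month 3: interest $141.07; balance after payment $19,386.33.
Month 4: interest $137.32; balance after payment $18,853.65.
Month 5: interest $133.55; balance after payment $18,317.20.

$18,317.20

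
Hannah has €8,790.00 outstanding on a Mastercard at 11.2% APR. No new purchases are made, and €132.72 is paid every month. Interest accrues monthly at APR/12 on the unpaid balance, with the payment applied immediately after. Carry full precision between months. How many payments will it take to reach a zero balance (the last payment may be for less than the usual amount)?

Monthly rate r = 11.2%/12 = 0.933333% = 0.00933333.
Recurrence: B ← B·(1+r) − €132.72.
Month 1: interest €82.04; balance after payment €8,739.32.
Month 2: interest €81.57; balance after payment €8,688.17.
Closed form: n = −ln(1 − rB₀/P)/ln(1+r) = −ln(0.38186)/ln(1.00933) ≈ 103.628, so the balance reaches zero during payment 104.

104 months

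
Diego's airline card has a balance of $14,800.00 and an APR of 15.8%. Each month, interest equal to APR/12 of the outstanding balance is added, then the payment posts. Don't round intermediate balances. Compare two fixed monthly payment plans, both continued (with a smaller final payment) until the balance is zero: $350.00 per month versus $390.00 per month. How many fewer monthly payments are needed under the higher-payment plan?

Monthly rate r = 15.8%/12 = 1.31667% = 0.0131667.
At $350.00/mo: n = ⌈−ln(1 − rB₀/P)/ln(1+r)⌉ = 63 payments (last $71.07); total interest = total paid − $14,800.00 = $6,971.07.
At $390.00/mo: 53 payments (last $365.83); total interest $5,845.83.
Payments saved = 63 − 53 = 10.

10 fewer payments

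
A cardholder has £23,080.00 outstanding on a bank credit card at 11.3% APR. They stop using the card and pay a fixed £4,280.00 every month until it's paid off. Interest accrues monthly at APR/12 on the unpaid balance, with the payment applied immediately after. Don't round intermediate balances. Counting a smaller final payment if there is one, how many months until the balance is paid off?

Monthly rate r = 11.3%/12 = 0.941667% = 0.00941667.
Recurrence: B ← B·(1+r) − £4,280.00.
Month 1: interest £217.34; balance after payment £19,017.34.
Month 2: interest £179.08; balance after payment £14,916.42.
Month 3: interest £140.46; balance after payment £10,776.88.
Month 4: interest £101.48; balance after payment £6,598.36.
Month 5: interest £62.13; balance after payment £2,380.50.
Month 6: interest £22.42; balance after payment £0.00.

6 months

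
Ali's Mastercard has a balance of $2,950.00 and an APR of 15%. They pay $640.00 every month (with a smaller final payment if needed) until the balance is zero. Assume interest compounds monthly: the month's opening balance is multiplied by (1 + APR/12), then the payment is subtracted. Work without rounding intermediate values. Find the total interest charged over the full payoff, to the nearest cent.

$108.04

Monthly rate r = 15%/12 = 1.25% = 0.0125.
Payoff takes n = ⌈−ln(1 − rB₀/P)/ln(1+r)⌉ = ⌈4.777⌉ = 5 payments; the last is $498.04.
Total paid = 4·$640.00 + $498.04 = $3,058.04.
Total interest = total paid − principal = $3,058.04 − $2,950.00 = $108.04.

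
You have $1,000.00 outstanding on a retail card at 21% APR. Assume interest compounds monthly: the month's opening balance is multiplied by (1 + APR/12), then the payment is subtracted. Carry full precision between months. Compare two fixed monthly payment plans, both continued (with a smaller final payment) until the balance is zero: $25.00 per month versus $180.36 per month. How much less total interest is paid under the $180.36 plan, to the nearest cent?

$673.78

Monthly rate r = 21%/12 = 1.75% = 0.0175.
At $25.00/mo: n = ⌈−ln(1 − rB₀/P)/ln(1+r)⌉ = 70 payments (last $10.02); total interest = total paid − $1,000.00 = $735.02.
At $180.36/mo: 6 payments (last $159.44); total interest $61.24.
Interest saved = $735.02 − $61.24 = $673.78.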